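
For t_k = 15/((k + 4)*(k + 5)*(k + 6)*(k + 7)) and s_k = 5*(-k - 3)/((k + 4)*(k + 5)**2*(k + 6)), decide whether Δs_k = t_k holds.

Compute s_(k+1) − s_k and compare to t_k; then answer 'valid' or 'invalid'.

Invalid: residual 20*(-2*k - 11)/(k**6 + 33*k**5 + 451*k**4 + 3267*k**3 + 13228*k**2 + 28380*k + 25200) ≠ 0.

s_(k+1) = 5*(-k - 4)/((k + 5)*(k + 6)**2*(k + 7))
s_(k+1) − s_k = 5*(3*k**2 + 25*k + 46)/(k**6 + 33*k**5 + 451*k**4 + 3267*k**3 + 13228*k**2 + 28380*k + 25200)
(s_(k+1) − s_k) − t_k = 20*(-2*k - 11)/(k**6 + 33*k**5 + 451*k**4 + 3267*k**3 + 13228*k**2 + 28380*k + 25200)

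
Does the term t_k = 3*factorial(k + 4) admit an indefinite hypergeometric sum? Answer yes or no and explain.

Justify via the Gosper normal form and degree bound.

r(k) = k + 5 after simplifying.
A = k + 5, B = 1, C = 1.
Key eq: (k + 5)·f(k+1) = (1)·f(k) + (1).
deg f ≤ -1 (via 1,0,0).
deg f ≤ -1 is impossible — no certificate.

No. Not Gosper-summable.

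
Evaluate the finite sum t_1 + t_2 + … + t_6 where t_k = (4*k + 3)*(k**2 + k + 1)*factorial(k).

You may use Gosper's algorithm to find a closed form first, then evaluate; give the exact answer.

Σ = 932401

r(k) = (k + 1)*(4*k + 7)*(k + (k + 1)**2 + 2)/((4*k + 3)*(k**2 + k + 1)) after simplifying.
Gosper form: A/B · C(k+1)/C(k) with A=k + 1, B=1, C=k**3 + 7*k**2/4 + 7*k/4 + 3/4.
Solve (k + 1)·f(k+1) − (1)·f(k) = k**3 + 7*k**2/4 + 7*k/4 + 3/4.
Bound: deg f ≤ 2.
Match coefficients ⇒ f(k) = (4*k**2 - k - 4)/4.
So s_k = (B(k−1)f/C)·t_k = ((4*k**2 - k - 4)/((4*k + 3)*(k**2 + k + 1)))·t_k = (4*k**2 - k - 4)*factorial(k).
Check: Δs_k = (4*k + 3)*(k**2 + k + 1)*factorial(k). ✓
Sum = s_(7) − s_(1); s_(7) = 932400, s_(1) = -1 ⇒ 932401.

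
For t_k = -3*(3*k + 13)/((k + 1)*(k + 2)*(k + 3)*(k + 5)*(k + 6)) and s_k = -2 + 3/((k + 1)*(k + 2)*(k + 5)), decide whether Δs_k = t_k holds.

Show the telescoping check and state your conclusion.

Valid: the claim telescopes to t_k.

s_(k+1) = -2 + 3/((k + 2)*(k + 3)*(k + 6))
s_(k+1) − s_k = 3*(-3*k - 13)/(k**5 + 17*k**4 + 107*k**3 + 307*k**2 + 396*k + 180)
(s_(k+1) − s_k) − t_k = 0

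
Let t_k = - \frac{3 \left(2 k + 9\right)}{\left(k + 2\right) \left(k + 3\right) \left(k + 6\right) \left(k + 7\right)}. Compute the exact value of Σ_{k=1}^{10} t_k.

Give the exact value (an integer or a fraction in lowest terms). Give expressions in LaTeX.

Σ = -200/1547

Step 1: r(k) = (k + 2)*(k + 6)*(2*k + 11)/((k + 4)*(k + 8)*(2*k + 9)).
Normal form (A,B,C) = (k + 2, k + 8, k**3 + 27*k**2/2 + 121*k/2 + 90).
Set up (k + 2)·f(k+1) − (k + 7)·f(k) − (k**3 + 27*k**2/2 + 121*k/2 + 90) = 0.
deg f ≤ 5 (via 1,1,3).
Solving with deg f ≤ 5: f(k) = k*(k + 3)*(k + 4)*(k + 5)*(k + 8)/24.
Get s_k = R·t_k = k*(-k - 8)/(4*(k**2 + 8*k + 12)) with R(k) = B(k−1)f(k)/C(k) = k*(k + 3)*(k + 7)*(k + 8)/(12*(2*k + 9)).
s_(k+1) − s_k = 3*(-2*k - 9)/(k**4 + 18*k**3 + 113*k**2 + 288*k + 252) = t_k.
Sum = s_(11) − s_(1); s_(11) = -209/884, s_(1) = -3/28 ⇒ -200/1547.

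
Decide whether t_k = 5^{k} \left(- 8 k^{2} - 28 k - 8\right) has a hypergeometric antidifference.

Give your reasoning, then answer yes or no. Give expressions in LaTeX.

Ratio r(k) = 5*(2*k**2 + 11*k + 11)/(2*k**2 + 7*k + 2).
Normal form (A,B,C) = (5, 1, k**2 + 7*k/2 + 1).
Key eq: (5)·f(k+1) = (1)·f(k) + (k**2 + 7*k/2 + 1).
Bound: deg f ≤ 2.
Solving with deg f ≤ 2: f(k) = (2*k**2 + 2*k - 3)/8.
Then R = B(k−1)f/C = (2*k**2 + 2*k - 3)/(4*(2*k**2 + 7*k + 2)), so s_k = R(k)·t_k = 5**k*(-2*k**2 - 2*k + 3).
s_(k+1) − s_k = 5**k*(-8*k**2 - 28*k - 8) = t_k.

Yes. s_k = 5^{k} \left(- 2 k^{2} - 2 k + 3\right).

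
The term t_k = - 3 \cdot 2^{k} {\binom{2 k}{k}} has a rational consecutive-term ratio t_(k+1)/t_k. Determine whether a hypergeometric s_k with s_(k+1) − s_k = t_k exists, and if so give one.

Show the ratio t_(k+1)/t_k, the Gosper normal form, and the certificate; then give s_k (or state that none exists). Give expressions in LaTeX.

The ratio is 4*(2*k + 1)/(k + 1).
Normal form (A,B,C) = (8*k + 4, k + 1, 1).
Need (8*k + 4)·f(k+1) − (k)·f(k) = 1.
Degrees (1,1,0) ⇒ d ≤ -1.
Bound -1 < 0, so the key equation has no polynomial solution.

none — t_k is not Gosper-summable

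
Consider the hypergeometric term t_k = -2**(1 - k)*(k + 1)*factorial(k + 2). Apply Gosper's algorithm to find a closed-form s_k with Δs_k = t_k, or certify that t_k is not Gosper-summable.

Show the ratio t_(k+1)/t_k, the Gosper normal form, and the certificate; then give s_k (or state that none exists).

t_(k+1)/t_k = (k + 2)*(k + 3)/(2*(k + 1)).
So A=k/2 + 3/2 and B=1, with C=k + 1.
Solve (k/2 + 3/2)·f(k+1) − (1)·f(k) = k + 1.
From deg A=1, deg B=0, deg C=1: d=0.
Coefficient equations give f(k) = 2.
Get s_k = R·t_k = -2**(2 - k)*factorial(k + 2) with R(k) = B(k−1)f(k)/C(k) = 2/(k + 1).
Δs = -2**(1 - k)*(k + 1)*factorial(k + 2), as required.

s_k = -2**(2 - k)*factorial(k + 2)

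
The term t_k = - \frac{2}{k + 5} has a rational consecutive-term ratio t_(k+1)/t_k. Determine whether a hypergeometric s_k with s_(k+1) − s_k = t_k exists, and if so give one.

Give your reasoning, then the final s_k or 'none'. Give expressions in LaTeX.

none — t_k is not Gosper-summable

Ratio r(k) = (k + 5)/(k + 6).
Take A(k)=k + 5, B(k)=k + 6, C(k)=1.
Key eq: (k + 5)·f(k+1) = (k + 5)·f(k) + (1).
Bound: deg f ≤ 0.
Generic f = c0 gives residual -1; -1 = 0 cannot hold, so t_k is not Gosper-summable.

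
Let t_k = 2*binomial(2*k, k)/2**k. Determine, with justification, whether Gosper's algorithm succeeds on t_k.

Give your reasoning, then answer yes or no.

Compute t_(k+1)/t_k: get (2*k + 1)/(k + 1).
Take A(k)=2*k + 1, B(k)=k + 1, C(k)=1.
f must satisfy (2*k + 1)·f(k+1) − (k)·f(k) = 1.
deg f ≤ -1 (via 1,1,0).
Negative degree bound (-1): no f exists, t_k not Gosper-summable.

No — t_k has no hypergeometric antidifference.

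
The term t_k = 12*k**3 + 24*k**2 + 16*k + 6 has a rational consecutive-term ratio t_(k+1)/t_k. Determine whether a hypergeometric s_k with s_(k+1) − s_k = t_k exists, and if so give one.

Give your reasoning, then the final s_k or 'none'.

s_k = k*(3*k**3 + 2*k**2 - k + 2)

Compute t_(k+1)/t_k: get (6*k**3 + 30*k**2 + 50*k + 29)/(6*k**3 + 12*k**2 + 8*k + 3).
Gosper form: A/B · C(k+1)/C(k) with A=1, B=1, C=k**3 + 2*k**2 + 4*k/3 + 1/2.
Key eq: (1)·f(k+1) = (1)·f(k) + (k**3 + 2*k**2 + 4*k/3 + 1/2).
Bound: deg f ≤ 4.
Match coefficients ⇒ f(k) = k*(3*k**3 + 2*k**2 - k + 2)/12.
Get s_k = R·t_k = k*(3*k**3 + 2*k**2 - k + 2) with R(k) = B(k−1)f(k)/C(k) = k*(3*k**3 + 2*k**2 - k + 2)/(2*(6*k**3 + 12*k**2 + 8*k + 3)).
s_(k+1) − s_k = 12*k**3 + 24*k**2 + 16*k + 6 = t_k.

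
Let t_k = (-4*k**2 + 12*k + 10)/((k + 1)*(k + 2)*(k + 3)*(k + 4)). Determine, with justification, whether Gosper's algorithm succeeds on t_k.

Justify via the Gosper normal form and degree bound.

Step 1: r(k) = (2*k**3 - 11*k - 9)/(2*k**3 + 4*k**2 - 35*k - 25).
Gosper form: A/B · C(k+1)/C(k) with A=k + 1, B=k + 5, C=k**2 - 3*k - 5/2.
Need (k + 1)·f(k+1) − (k + 4)·f(k) = k**2 - 3*k - 5/2.
From deg A=1, deg B=1, deg C=2: d=3.
Coefficient equations give f(k) = -k*(k**2 + 18*k + 11)/12.
So s_k = (B(k−1)f/C)·t_k = (-k*(k + 4)*(k**2 + 18*k + 11)/(6*(2*k**2 - 6*k - 5)))·t_k = k*(k**2 + 18*k + 11)/(3*(k + 1)*(k + 2)*(k + 3)).
Verify: 2*(-2*k**2 + 6*k + 5)/(k**4 + 10*k**3 + 35*k**2 + 50*k + 24) matches t_k.

Yes. s_k = k*(k**2 + 18*k + 11)/(3*(k + 1)*(k + 2)*(k + 3)).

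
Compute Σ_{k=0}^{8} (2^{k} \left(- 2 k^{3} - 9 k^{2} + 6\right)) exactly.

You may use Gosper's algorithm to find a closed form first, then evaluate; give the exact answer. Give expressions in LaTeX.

r(k) = 2*(2*(k + 1)**3 + 9*(k + 1)**2 - 6)/(2*k**3 + 9*k**2 - 6) after simplifying.
A = 2, B = 1, C = k**3 + 9*k**2/2 - 3.
Set up (2)·f(k+1) − (1)·f(k) − (k**3 + 9*k**2/2 - 3) = 0.
Bound: deg f ≤ 3.
Solving with deg f ≤ 3: f(k) = (k - 2)*(2*k**2 + k + 2)/2.
Certificate R = B(k−1)f/C = (k - 2)*(2*k**2 + k + 2)/(2*k**3 + 9*k**2 - 6) gives s_k = 2**k*(-2*k**3 + 3*k**2 + 4).
s_(k+1) − s_k = 2**k*(-2*k**3 - 9*k**2 + 6) = t_k.
Sum = s_(9) − s_(0); s_(9) = -620032, s_(0) = 4 ⇒ -620036.

Σ = -620036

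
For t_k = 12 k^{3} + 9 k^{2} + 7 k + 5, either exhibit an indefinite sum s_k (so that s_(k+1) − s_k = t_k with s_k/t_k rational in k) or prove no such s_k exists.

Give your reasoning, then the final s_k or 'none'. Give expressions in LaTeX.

s_k = k \left(3 k^{3} - 3 k^{2} + 2 k + 3\right)

r(k) = (12*k**3 + 45*k**2 + 61*k + 33)/(12*k**3 + 9*k**2 + 7*k + 5) after simplifying.
A = 1, B = 1, C = k**3 + 3*k**2/4 + 7*k/12 + 5/12.
Key eq: (1)·f(k+1) = (1)·f(k) + (k**3 + 3*k**2/4 + 7*k/12 + 5/12).
Degrees (0,0,3) ⇒ d ≤ 4.
Solving with deg f ≤ 4: f(k) = k*(3*k**3 - 3*k**2 + 2*k + 3)/12.
Get s_k = R·t_k = k*(3*k**3 - 3*k**2 + 2*k + 3) with R(k) = B(k−1)f(k)/C(k) = k*(3*k**3 - 3*k**2 + 2*k + 3)/(12*k**3 + 9*k**2 + 7*k + 5).
Δs = 12*k**3 + 9*k**2 + 7*k + 5, as required.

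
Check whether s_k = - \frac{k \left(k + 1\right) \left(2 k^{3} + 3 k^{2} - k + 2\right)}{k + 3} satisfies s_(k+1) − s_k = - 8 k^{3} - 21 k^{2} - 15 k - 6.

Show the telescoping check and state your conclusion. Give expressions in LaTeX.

Invalid: residual \frac{2 \left(6 k^{4} + 42 k^{3} + 79 k^{2} + 49 k + 18\right)}{k^{2} + 7 k + 12} ≠ 0.

s_(k+1) = -(k + 1)*(k + 2)*(-k + 2*(k + 1)**3 + 3*(k + 1)**2 + 1)/(k + 4)
s_(k+1) − s_k = (-8*k**5 - 65*k**4 - 174*k**3 - 205*k**2 - 124*k - 36)/(k**2 + 7*k + 12)
(s_(k+1) − s_k) − t_k = 2*(6*k**4 + 42*k**3 + 79*k**2 + 49*k + 18)/(k**2 + 7*k + 12)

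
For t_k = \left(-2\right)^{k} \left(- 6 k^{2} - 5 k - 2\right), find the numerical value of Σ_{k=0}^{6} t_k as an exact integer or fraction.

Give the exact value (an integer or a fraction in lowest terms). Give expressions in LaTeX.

Σ = -11648

The ratio is 2*(-6*k**2 - 17*k - 13)/(6*k**2 + 5*k + 2).
Normal form (A,B,C) = (-2, 1, k**2 + 5*k/6 + 1/3).
Key eq: (-2)·f(k+1) = (1)·f(k) + (k**2 + 5*k/6 + 1/3).
From deg A=0, deg B=0, deg C=2: d=2.
Solve for f: f(k) = -k*(2*k - 1)/6 (degree 2 ≤ 2).
Then R = B(k−1)f/C = -k*(2*k - 1)/(6*k**2 + 5*k + 2), so s_k = R(k)·t_k = (-2)**k*k*(2*k - 1).
Δs = (-2)**k*(-6*k**2 - 5*k - 2), as required.
Σ_(k=0)^(6) t_k = s_(7) − s_(0) = -11648 − (0) = -11648.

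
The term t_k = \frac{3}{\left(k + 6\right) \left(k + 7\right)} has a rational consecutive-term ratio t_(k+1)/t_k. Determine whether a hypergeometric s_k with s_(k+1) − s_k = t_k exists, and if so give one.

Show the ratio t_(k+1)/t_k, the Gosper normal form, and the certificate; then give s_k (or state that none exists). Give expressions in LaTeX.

s_k = \frac{k}{2 \left(k + 6\right)}

t_(k+1)/t_k = (k + 6)/(k + 8).
So A=k + 6 and B=k + 8, with C=1.
f must satisfy (k + 6)·f(k+1) − (k + 7)·f(k) = 1.
d = 1 from the (1,1,0) case.
Coefficient equations give f(k) = k/6.
Certificate R = B(k−1)f/C = k*(k + 7)/6 gives s_k = k/(2*(k + 6)).
s_(k+1) − s_k = 3/(k**2 + 13*k + 42) = t_k.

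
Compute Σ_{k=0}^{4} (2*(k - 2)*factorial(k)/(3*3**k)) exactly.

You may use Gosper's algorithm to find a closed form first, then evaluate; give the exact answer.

Σ = -82/81

r(k) = (k**2 - 1)/(3*(k - 2)) after simplifying.
Take A(k)=k/3 + 1/3, B(k)=1, C(k)=k - 2.
Set up (k/3 + 1/3)·f(k+1) − (1)·f(k) − (k - 2) = 0.
Bound: deg f ≤ 0.
Solving with deg f ≤ 0: f(k) = 3.
Then R = B(k−1)f/C = 3/(k - 2), so s_k = R(k)·t_k = 2*factorial(k)/3**k.
Check: Δs_k = 2*(k - 2)*factorial(k)/(3*3**k). ✓
Sum = s_(5) − s_(0); s_(5) = 80/81, s_(0) = 2 ⇒ -82/81.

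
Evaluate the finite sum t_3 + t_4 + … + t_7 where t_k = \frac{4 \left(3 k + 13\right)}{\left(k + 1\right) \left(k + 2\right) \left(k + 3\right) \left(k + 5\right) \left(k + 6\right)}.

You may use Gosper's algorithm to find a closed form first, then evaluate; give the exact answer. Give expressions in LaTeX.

Σ = 101/4680

t_(k+1)/t_k = (k + 1)*(k + 5)*(3*k + 16)/((k + 4)*(k + 7)*(3*k + 13)).
Take A(k)=k + 1, B(k)=k + 7, C(k)=k**2 + 25*k/3 + 52/3.
f must satisfy (k + 1)·f(k+1) − (k + 6)·f(k) = k**2 + 25*k/3 + 52/3.
d = 5 from the (1,1,2) case.
Solving with deg f ≤ 5: f(k) = k*(k + 3)*(k + 4)*(k**2 + 8*k + 17)/30.
R(k) = B(k−1)·f(k)/C(k) = k*(k + 3)*(k + 6)*(k**2 + 8*k + 17)/(10*(3*k + 13)); s_k = R·t_k = 2*k*(k**2 + 8*k + 17)/(5*(k**3 + 8*k**2 + 17*k + 10)).
s_(k+1) − s_k = 4*(3*k + 13)/(k**5 + 17*k**4 + 107*k**3 + 307*k**2 + 396*k + 180) = t_k.
Σ_(k=3)^(7) t_k = s_(8) − s_(3) = 232/585 − (3/8) = 101/4680.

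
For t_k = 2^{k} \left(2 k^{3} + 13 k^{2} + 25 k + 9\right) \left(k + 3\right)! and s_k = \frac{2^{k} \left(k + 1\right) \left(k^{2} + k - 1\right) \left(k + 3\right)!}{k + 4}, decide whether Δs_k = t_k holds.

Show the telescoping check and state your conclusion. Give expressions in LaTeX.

Invalid: residual - \frac{3 \cdot 2^{k} \left(2 k^{4} + 21 k^{3} + 76 k^{2} + 108 k + 37\right) \left(k + 3\right)!}{\left(k + 4\right) \left(k + 5\right)} ≠ 0.

s_(k+1) = 2**(k + 1)*(k + 2)*(k**2 + 3*k + 1)*factorial(k + 4)/(k + 5)
s_(k+1) − s_k = 2**k*(2*k**5 + 25*k**4 + 119*k**3 + 266*k**2 + 257*k + 69)*factorial(k + 3)/((k + 4)*(k + 5))
(s_(k+1) − s_k) − t_k = -3*2**k*(2*k**4 + 21*k**3 + 76*k**2 + 108*k + 37)*factorial(k + 3)/((k + 4)*(k + 5))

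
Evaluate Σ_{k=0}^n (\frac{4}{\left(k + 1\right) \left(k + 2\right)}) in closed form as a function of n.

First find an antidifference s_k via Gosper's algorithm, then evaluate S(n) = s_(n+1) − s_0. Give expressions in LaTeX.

S(n) = \frac{4 \left(n + 1\right)}{n + 2}

Ratio r(k) = (k + 1)/(k + 3).
Gosper form: A/B · C(k+1)/C(k) with A=k + 1, B=k + 3, C=1.
Set up (k + 1)·f(k+1) − (k + 2)·f(k) − (1) = 0.
From deg A=1, deg B=1, deg C=0: d=1.
Solving with deg f ≤ 1: f(k) = k.
Then R = B(k−1)f/C = k*(k + 2), so s_k = R(k)·t_k = 4*k/(k + 1).
s_(k+1) − s_k = 4/(k**2 + 3*k + 2) = t_k.
Telescope: S(n) = s_(n+1) − s_(0) = 4*(n + 1)/(n + 2) − (0) = 4*(n + 1)/(n + 2).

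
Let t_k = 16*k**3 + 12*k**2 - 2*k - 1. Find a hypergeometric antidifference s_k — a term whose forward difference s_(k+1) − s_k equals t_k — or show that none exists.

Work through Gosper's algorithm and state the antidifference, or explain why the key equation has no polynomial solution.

s_k = k*(4*k**3 - 4*k**2 - 3*k + 2)

Ratio r(k) = (16*k**3 + 60*k**2 + 70*k + 25)/(16*k**3 + 12*k**2 - 2*k - 1).
Gosper form: A/B · C(k+1)/C(k) with A=1, B=1, C=k**3 + 3*k**2/4 - k/8 - 1/16.
Set up (1)·f(k+1) − (1)·f(k) − (k**3 + 3*k**2/4 - k/8 - 1/16) = 0.
d = 4 from the (0,0,3) case.
Solve for f: f(k) = k*(2*k - 1)*(2*k**2 - k - 2)/16 (degree 4 ≤ 4).
R(k) = B(k−1)·f(k)/C(k) = k*(2*k - 1)*(2*k**2 - k - 2)/((4*k + 1)*(4*k**2 + 2*k - 1)); s_k = R·t_k = k*(4*k**3 - 4*k**2 - 3*k + 2).
Δs = 16*k**3 + 12*k**2 - 2*k - 1, as required.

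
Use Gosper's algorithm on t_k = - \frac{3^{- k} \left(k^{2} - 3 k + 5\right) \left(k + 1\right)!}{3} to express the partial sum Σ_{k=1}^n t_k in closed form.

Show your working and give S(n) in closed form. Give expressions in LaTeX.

Ratio r(k) = (k**3 + k**2 + k + 6)/(3*(k**2 - 3*k + 5)).
A = k/3 + 2/3, B = 1, C = k**2 - 3*k + 5.
Key eq: (k/3 + 2/3)·f(k+1) = (1)·f(k) + (k**2 - 3*k + 5).
Bound: deg f ≤ 1.
Solving with deg f ≤ 1: f(k) = 3*(k - 3).
Certificate R = B(k−1)f/C = 3*(k - 3)/(k**2 - 3*k + 5) gives s_k = -(k - 3)*factorial(k + 1)/3**k.
Check: Δs_k = -(k**2 - 3*k + 5)*factorial(k + 1)/(3*3**k). ✓
Evaluate: s_(n+1) = -3**(-n - 1)*(n - 2)*factorial(n + 2); subtract s_(1) = 4/3 ⇒ S(n) = 3**(-n - 1)*(-4*3**n - n**3*factorial(n) - n**2*factorial(n) + 4*n*factorial(n) + 4*factorial(n)).

S(n) = 3^{- n - 1} \left(- 4 \cdot 3^{n} - n^{3} n! - n^{2} n! + 4 n n! + 4 n!\right)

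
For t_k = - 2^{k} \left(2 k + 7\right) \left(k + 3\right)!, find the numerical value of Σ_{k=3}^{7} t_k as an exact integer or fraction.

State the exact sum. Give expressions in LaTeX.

Σ = -10218695040

The ratio is 2*(k + 4)*(2*k + 9)/(2*k + 7).
Gosper form: A/B · C(k+1)/C(k) with A=2*k + 8, B=1, C=k + 7/2.
Set up (2*k + 8)·f(k+1) − (1)·f(k) − (k + 7/2) = 0.
Bound: deg f ≤ 0.
A polynomial solution: f(k) = 1/2.
So s_k = (B(k−1)f/C)·t_k = (1/(2*k + 7))·t_k = -2**k*factorial(k + 3).
Verify: -2**k*(2*k + 7)*factorial(k + 3) matches t_k.
Σ_(k=3)^(7) t_k = s_(8) − s_(3) = -10218700800 − (-5760) = -10218695040.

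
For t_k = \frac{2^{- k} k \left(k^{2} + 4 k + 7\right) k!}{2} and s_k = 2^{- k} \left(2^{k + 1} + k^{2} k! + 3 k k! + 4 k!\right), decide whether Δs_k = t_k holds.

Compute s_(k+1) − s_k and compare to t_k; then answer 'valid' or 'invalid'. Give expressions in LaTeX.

s_(k+1) = (4*2**k + k**3*factorial(k) + 6*k**2*factorial(k) + 13*k*factorial(k) + 8*factorial(k))/(2*2**k)
s_(k+1) − s_k = k*(k**2 + 4*k + 7)*factorial(k)/(2*2**k)
(s_(k+1) − s_k) − t_k = 0

Valid — Δs_k = t_k.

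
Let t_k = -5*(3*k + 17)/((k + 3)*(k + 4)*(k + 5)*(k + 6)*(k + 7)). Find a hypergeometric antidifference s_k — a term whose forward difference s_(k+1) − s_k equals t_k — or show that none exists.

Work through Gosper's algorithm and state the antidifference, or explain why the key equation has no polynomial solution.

s_k = 5*k*(-k**2 - 13*k - 54)/(72*(k**3 + 13*k**2 + 54*k + 72))

The ratio is (k + 3)*(3*k + 20)/((k + 8)*(3*k + 17)).
Normal form (A,B,C) = (k + 3, k + 8, k + 17/3).
Key eq: (k + 3)·f(k+1) = (k + 7)·f(k) + (k + 17/3).
deg f ≤ 4 (via 1,1,1).
Solving with deg f ≤ 4: f(k) = k*(k + 5)*(k**2 + 13*k + 54)/216.
Certificate R = B(k−1)f/C = k*(k + 5)*(k + 7)*(k**2 + 13*k + 54)/(72*(3*k + 17)) gives s_k = 5*k*(-k**2 - 13*k - 54)/(72*(k**3 + 13*k**2 + 54*k + 72)).
Check: Δs_k = 5*(-3*k - 17)/(k**5 + 25*k**4 + 245*k**3 + 1175*k**2 + 2754*k + 2520). ✓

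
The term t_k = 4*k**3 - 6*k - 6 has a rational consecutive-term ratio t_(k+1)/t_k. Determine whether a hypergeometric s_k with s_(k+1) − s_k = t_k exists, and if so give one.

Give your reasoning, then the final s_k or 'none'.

s_k = k*(k**3 - 2*k**2 - 2*k - 3)

Compute t_(k+1)/t_k: get (3*k - 2*(k + 1)**3 + 6)/(-2*k**3 + 3*k + 3).
A = 1, B = 1, C = k**3 - 3*k/2 - 3/2.
Need (1)·f(k+1) − (1)·f(k) = k**3 - 3*k/2 - 3/2.
Degrees (0,0,3) ⇒ d ≤ 4.
Coefficient equations give f(k) = k*(k - 3)*(k**2 + k + 1)/4.
Certificate R = B(k−1)f/C = k*(k - 3)*(k**2 + k + 1)/(2*(2*k**3 - 3*k - 3)) gives s_k = k*(k**3 - 2*k**2 - 2*k - 3).
Δs = 4*k**3 - 6*k - 6, as required.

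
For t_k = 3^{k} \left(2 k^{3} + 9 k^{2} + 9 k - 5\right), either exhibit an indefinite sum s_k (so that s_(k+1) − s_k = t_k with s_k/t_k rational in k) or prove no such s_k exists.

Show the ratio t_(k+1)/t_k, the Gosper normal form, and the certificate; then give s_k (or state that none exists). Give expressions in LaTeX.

r(k) = 3*(2*k**3 + 15*k**2 + 33*k + 15)/(2*k**3 + 9*k**2 + 9*k - 5) after simplifying.
Gosper form: A/B · C(k+1)/C(k) with A=3, B=1, C=k**3 + 9*k**2/2 + 9*k/2 - 5/2.
f must satisfy (3)·f(k+1) − (1)·f(k) = k**3 + 9*k**2/2 + 9*k/2 - 5/2.
Bound: deg f ≤ 3.
Solve for f: f(k) = (k**3 - 4)/2 (degree 3 ≤ 3).
R(k) = B(k−1)·f(k)/C(k) = (k**3 - 4)/(2*k**3 + 9*k**2 + 9*k - 5); s_k = R·t_k = 3**k*(k**3 - 4).
Check: Δs_k = 3**k*(-k**3 + 3*(k + 1)**3 - 8). ✓

s_k = 3^{k} \left(k^{3} - 4\right)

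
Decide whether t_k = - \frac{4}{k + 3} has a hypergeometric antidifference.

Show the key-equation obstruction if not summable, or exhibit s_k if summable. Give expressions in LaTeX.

Ratio r(k) = (k + 3)/(k + 4).
A = k + 3, B = k + 4, C = 1.
Set up (k + 3)·f(k+1) − (k + 3)·f(k) − (1) = 0.
deg f ≤ 0 (via 1,1,0).
Generic f = c0 gives residual -1; -1 = 0 cannot hold, so t_k is not Gosper-summable.

No — t_k has no hypergeometric antidifference.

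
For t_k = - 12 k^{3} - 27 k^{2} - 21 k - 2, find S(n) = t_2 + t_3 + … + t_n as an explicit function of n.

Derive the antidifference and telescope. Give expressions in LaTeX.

t_(k+1)/t_k = (12*k**3 + 63*k**2 + 111*k + 62)/(12*k**3 + 27*k**2 + 21*k + 2).
Take A(k)=1, B(k)=1, C(k)=k**3 + 9*k**2/4 + 7*k/4 + 1/6.
Key eq: (1)·f(k+1) = (1)·f(k) + (k**3 + 9*k**2/4 + 7*k/4 + 1/6).
deg f ≤ 4 (via 0,0,3).
Solve for f: f(k) = k*(3*k**3 + 3*k**2 - 4)/12 (degree 4 ≤ 4).
Get s_k = R·t_k = k*(-3*k**3 - 3*k**2 + 4) with R(k) = B(k−1)f(k)/C(k) = k*(3*k**3 + 3*k**2 - 4)/(12*k**3 + 27*k**2 + 21*k + 2).
Check: Δs_k = -12*k**3 - 27*k**2 - 21*k - 2. ✓
Σ_(k=2)^n t_k = s_(n+1) − s_(2) = (-3*n**4 - 15*n**3 - 27*n**2 - 17*n - 2) − (-64), i.e. -3*n**4 - 15*n**3 - 27*n**2 - 17*n + 62.

S(n) = - 3 n^{4} - 15 n^{3} - 27 n^{2} - 17 n + 62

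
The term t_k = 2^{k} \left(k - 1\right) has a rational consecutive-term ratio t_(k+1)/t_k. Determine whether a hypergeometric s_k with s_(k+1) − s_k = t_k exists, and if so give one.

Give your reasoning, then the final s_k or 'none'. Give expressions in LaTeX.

s_k = 2^{k} \left(k - 3\right)

The ratio is 2*k/(k - 1).
Normal form (A,B,C) = (2, 1, k - 1).
Need (2)·f(k+1) − (1)·f(k) = k - 1.
Bound: deg f ≤ 1.
A polynomial solution: f(k) = k - 3.
Then R = B(k−1)f/C = (k - 3)/(k - 1), so s_k = R(k)·t_k = 2**k*(k - 3).
Δs = 2**k*(k - 1), as required.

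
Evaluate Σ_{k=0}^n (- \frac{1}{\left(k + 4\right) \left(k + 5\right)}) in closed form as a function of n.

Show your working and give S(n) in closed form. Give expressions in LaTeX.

r(k) = (k + 4)/(k + 6) after simplifying.
A = k + 4, B = k + 6, C = 1.
Set up (k + 4)·f(k+1) − (k + 5)·f(k) − (1) = 0.
Degrees (1,1,0) ⇒ d ≤ 1.
Solving with deg f ≤ 1: f(k) = k/4.
Then R = B(k−1)f/C = k*(k + 5)/4, so s_k = R(k)·t_k = -k/(4*k + 16).
Verify: -1/(k**2 + 9*k + 20) matches t_k.
Telescope: S(n) = s_(n+1) − s_(0) = (-n - 1)/(4*(n + 5)) − (0) = (-n - 1)/(4*(n + 5)).

S(n) = \frac{- n - 1}{4 \left(n + 5\right)}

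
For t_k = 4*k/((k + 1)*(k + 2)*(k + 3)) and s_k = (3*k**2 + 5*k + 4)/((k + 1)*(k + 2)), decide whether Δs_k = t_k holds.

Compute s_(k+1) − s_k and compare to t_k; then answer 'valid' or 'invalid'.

s_(k+1) = (5*k + 3*(k + 1)**2 + 9)/((k + 2)*(k + 3))
s_(k+1) − s_k = 4*k/(k**3 + 6*k**2 + 11*k + 6)
(s_(k+1) − s_k) − t_k = 0

Valid — Δs_k = t_k.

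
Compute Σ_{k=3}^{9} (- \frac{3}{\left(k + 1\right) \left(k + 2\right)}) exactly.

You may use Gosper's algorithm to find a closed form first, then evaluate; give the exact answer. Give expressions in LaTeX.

Σ = -21/44

The ratio is (k + 1)/(k + 3).
Gosper form: A/B · C(k+1)/C(k) with A=k + 1, B=k + 3, C=1.
Need (k + 1)·f(k+1) − (k + 2)·f(k) = 1.
deg f ≤ 1 (via 1,1,0).
Match coefficients ⇒ f(k) = k.
R(k) = B(k−1)·f(k)/C(k) = k*(k + 2); s_k = R·t_k = -3*k/(k + 1).
Verify: -3/(k**2 + 3*k + 2) matches t_k.
Sum = s_(10) − s_(3); s_(10) = -30/11, s_(3) = -9/4 ⇒ -21/44.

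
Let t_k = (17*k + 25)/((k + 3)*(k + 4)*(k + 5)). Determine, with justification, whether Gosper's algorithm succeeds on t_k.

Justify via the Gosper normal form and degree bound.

Yes. s_k = k*(19*k + 31)/(6*(k + 3)*(k + 4)).

Step 1: r(k) = (k + 3)*(17*k + 42)/((k + 6)*(17*k + 25)).
So A=k + 3 and B=k + 6, with C=k + 25/17.
Key eq: (k + 3)·f(k+1) = (k + 5)·f(k) + (k + 25/17).
d = 2 from the (1,1,1) case.
Solving with deg f ≤ 2: f(k) = k*(19*k + 31)/102.
Then R = B(k−1)f/C = k*(k + 5)*(19*k + 31)/(6*(17*k + 25)), so s_k = R(k)·t_k = k*(19*k + 31)/(6*(k + 3)*(k + 4)).
s_(k+1) − s_k = (17*k + 25)/(k**3 + 12*k**2 + 47*k + 60) = t_k.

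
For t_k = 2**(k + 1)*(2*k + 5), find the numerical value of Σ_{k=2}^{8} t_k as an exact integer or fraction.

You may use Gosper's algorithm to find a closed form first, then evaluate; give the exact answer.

Σ = 19416

Step 1: r(k) = 2*(2*k + 7)/(2*k + 5).
So A=2 and B=1, with C=k + 5/2.
Key eq: (2)·f(k+1) = (1)·f(k) + (k + 5/2).
From deg A=0, deg B=0, deg C=1: d=1.
Coefficient equations give f(k) = (2*k + 1)/2.
Get s_k = R·t_k = 2**(k + 1)*(2*k + 1) with R(k) = B(k−1)f(k)/C(k) = (2*k + 1)/(2*k + 5).
Check: Δs_k = 2**(k + 1)*(2*k + 5). ✓
Evaluate s at k=9 and k=2: 19456 and 40; difference 19416.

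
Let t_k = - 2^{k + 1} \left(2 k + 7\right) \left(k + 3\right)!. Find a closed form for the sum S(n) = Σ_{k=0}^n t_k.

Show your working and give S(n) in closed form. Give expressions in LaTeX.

S(n) = - 4 \cdot 2^{n} \left(n + 4\right)! + 12

Compute t_(k+1)/t_k: get 2*(k + 4)*(2*k + 9)/(2*k + 7).
Normal form (A,B,C) = (2*k + 8, 1, k + 7/2).
Solve (2*k + 8)·f(k+1) − (1)·f(k) = k + 7/2.
Degrees (1,0,1) ⇒ d ≤ 0.
Match coefficients ⇒ f(k) = 1/2.
R(k) = B(k−1)·f(k)/C(k) = 1/(2*k + 7); s_k = R·t_k = -2**(k + 1)*factorial(k + 3).
Check: Δs_k = -2**(k + 1)*(2*k + 7)*factorial(k + 3). ✓
Evaluate: s_(n+1) = -2**(n + 2)*factorial(n + 4); subtract s_(0) = -12 ⇒ S(n) = -4*2**n*factorial(n + 4) + 12.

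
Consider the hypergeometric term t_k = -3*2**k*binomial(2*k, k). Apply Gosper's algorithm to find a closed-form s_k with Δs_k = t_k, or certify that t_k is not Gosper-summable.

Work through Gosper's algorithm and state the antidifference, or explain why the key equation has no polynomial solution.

t_(k+1)/t_k = 4*(2*k + 1)/(k + 1).
So A=8*k + 4 and B=k + 1, with C=1.
Solve (8*k + 4)·f(k+1) − (k)·f(k) = 1.
Degrees (1,1,0) ⇒ d ≤ -1.
deg f ≤ -1 is impossible — no certificate.

none (Gosper's algorithm certifies no s_k)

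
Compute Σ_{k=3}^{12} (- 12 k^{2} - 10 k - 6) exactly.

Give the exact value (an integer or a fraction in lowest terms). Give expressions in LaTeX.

Compute t_(k+1)/t_k: get (6*k**2 + 17*k + 14)/(6*k**2 + 5*k + 3).
So A=1 and B=1, with C=k**2 + 5*k/6 + 1/2.
Need (1)·f(k+1) − (1)·f(k) = k**2 + 5*k/6 + 1/2.
From deg A=0, deg B=0, deg C=2: d=3.
Solving with deg f ≤ 3: f(k) = k*(4*k**2 - k + 3)/12.
Get s_k = R·t_k = k*(-4*k**2 + k - 3) with R(k) = B(k−1)f(k)/C(k) = k*(4*k**2 - k + 3)/(2*(6*k**2 + 5*k + 3)).
s_(k+1) − s_k = -12*k**2 - 10*k - 6 = t_k.
Evaluate s at k=13 and k=3: -8658 and -108; difference -8550.

Σ = -8550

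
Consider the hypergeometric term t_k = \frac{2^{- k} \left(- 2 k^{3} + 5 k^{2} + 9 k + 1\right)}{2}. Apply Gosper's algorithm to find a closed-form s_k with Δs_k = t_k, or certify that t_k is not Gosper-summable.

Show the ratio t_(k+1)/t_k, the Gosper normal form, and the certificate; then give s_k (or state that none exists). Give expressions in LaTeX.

Compute t_(k+1)/t_k: get (2*k**3 + k**2 - 13*k - 13)/(2*(2*k**3 - 5*k**2 - 9*k - 1)).
Take A(k)=1/2, B(k)=1, C(k)=k**3 - 5*k**2/2 - 9*k/2 - 1/2.
Key eq: (1/2)·f(k+1) = (1)·f(k) + (k**3 - 5*k**2/2 - 9*k/2 - 1/2).
Degrees (0,0,3) ⇒ d ≤ 3.
Coefficient equations give f(k) = -2*k**3 - k**2 + k - 1.
So s_k = (B(k−1)f/C)·t_k = (-2*(2*k**3 + k**2 - k + 1)/(2*k**3 - 5*k**2 - 9*k - 1))·t_k = (2*k**3 + k**2 - k + 1)/2**k.
s_(k+1) − s_k = (-2*k**3 + 5*k**2 + 9*k + 1)/(2*2**k) = t_k.

s_k = 2^{- k} \left(2 k^{3} + k^{2} - k + 1\right)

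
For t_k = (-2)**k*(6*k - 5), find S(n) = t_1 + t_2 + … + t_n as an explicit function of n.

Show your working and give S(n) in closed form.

Compute t_(k+1)/t_k: get 2*(-6*k - 1)/(6*k - 5).
Factor: A=-2; B=1; C=k - 5/6.
Set up (-2)·f(k+1) − (1)·f(k) − (k - 5/6) = 0.
deg f ≤ 1 (via 0,0,1).
Solving with deg f ≤ 1: f(k) = -(2*k - 3)/6.
Certificate R = B(k−1)f/C = -(2*k - 3)/(6*k - 5) gives s_k = (-2)**k*(3 - 2*k).
Check: Δs_k = (-2)**k*(6*k - 5). ✓
Σ_(k=1)^n t_k = s_(n+1) − s_(1) = ((-2)**(n + 1)*(1 - 2*n)) − (-2), i.e. 4*(-2)**n*n - 2*(-2)**n + 2.

S(n) = 4*(-2)**n*n - 2*(-2)**n + 2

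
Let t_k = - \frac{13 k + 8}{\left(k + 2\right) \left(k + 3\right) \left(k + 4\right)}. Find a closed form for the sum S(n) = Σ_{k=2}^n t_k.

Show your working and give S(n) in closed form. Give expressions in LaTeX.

S(n) = \frac{- 43 n^{2} - 41 n + 84}{20 \left(n^{2} + 7 n + 12\right)}

The ratio is (k + 2)*(13*k + 21)/((k + 5)*(13*k + 8)).
Take A(k)=k + 2, B(k)=k + 5, C(k)=k + 8/13.
Key eq: (k + 2)·f(k+1) = (k + 4)·f(k) + (k + 8/13).
Degrees (1,1,1) ⇒ d ≤ 2.
Match coefficients ⇒ f(k) = k*(17*k + 7)/78.
Certificate R = B(k−1)f/C = k*(k + 4)*(17*k + 7)/(6*(13*k + 8)) gives s_k = k*(-17*k - 7)/(6*(k + 2)*(k + 3)).
s_(k+1) − s_k = (-13*k - 8)/(k**3 + 9*k**2 + 26*k + 24) = t_k.
Telescope: S(n) = s_(n+1) − s_(2) = (-17*n**2 - 41*n - 24)/(6*(n**2 + 7*n + 12)) − (-41/60) = (-43*n**2 - 41*n + 84)/(20*(n**2 + 7*n + 12)).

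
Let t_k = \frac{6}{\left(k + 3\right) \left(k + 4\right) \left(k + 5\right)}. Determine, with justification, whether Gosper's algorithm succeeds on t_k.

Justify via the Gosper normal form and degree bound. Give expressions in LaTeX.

t_(k+1)/t_k = (k + 3)/(k + 6).
Normal form (A,B,C) = (k + 3, k + 6, 1).
Key eq: (k + 3)·f(k+1) = (k + 5)·f(k) + (1).
deg f ≤ 2 (via 1,1,0).
Coefficient equations give f(k) = k*(k + 7)/24.
So s_k = (B(k−1)f/C)·t_k = (k*(k + 5)*(k + 7)/24)·t_k = k*(k + 7)/(4*(k + 3)*(k + 4)).
Check: Δs_k = 6/(k**3 + 12*k**2 + 47*k + 60). ✓

Yes. s_k = \frac{k \left(k + 7\right)}{4 \left(k + 3\right) \left(k + 4\right)}.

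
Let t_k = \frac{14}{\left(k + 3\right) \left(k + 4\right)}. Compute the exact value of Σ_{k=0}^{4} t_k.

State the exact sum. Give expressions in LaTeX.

Σ = 35/12

Ratio r(k) = (k + 3)/(k + 5).
Take A(k)=k + 3, B(k)=k + 5, C(k)=1.
Solve (k + 3)·f(k+1) − (k + 4)·f(k) = 1.
From deg A=1, deg B=1, deg C=0: d=1.
Solve for f: f(k) = k/3 (degree 1 ≤ 1).
Certificate R = B(k−1)f/C = k*(k + 4)/3 gives s_k = 14*k/(3*(k + 3)).
Check: Δs_k = 14/(k**2 + 7*k + 12). ✓
Sum = s_(5) − s_(0); s_(5) = 35/12, s_(0) = 0 ⇒ 35/12.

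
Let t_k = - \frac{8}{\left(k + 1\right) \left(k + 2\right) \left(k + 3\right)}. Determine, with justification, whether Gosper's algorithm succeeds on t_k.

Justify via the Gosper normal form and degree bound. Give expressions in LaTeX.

r(k) = (k + 1)/(k + 4) after simplifying.
Gosper form: A/B · C(k+1)/C(k) with A=k + 1, B=k + 4, C=1.
Solve (k + 1)·f(k+1) − (k + 3)·f(k) = 1.
deg f ≤ 2 (via 1,1,0).
Solving with deg f ≤ 2: f(k) = k*(k + 3)/4.
So s_k = (B(k−1)f/C)·t_k = (k*(k + 3)**2/4)·t_k = 2*k*(-k - 3)/((k + 1)*(k + 2)).
s_(k+1) − s_k = -8/(k**3 + 6*k**2 + 11*k + 6) = t_k.

Yes. s_k = \frac{2 k \left(- k - 3\right)}{\left(k + 1\right) \left(k + 2\right)}.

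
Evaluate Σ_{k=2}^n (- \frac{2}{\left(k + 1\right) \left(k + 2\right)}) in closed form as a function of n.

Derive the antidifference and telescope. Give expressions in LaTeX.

Compute t_(k+1)/t_k: get (k + 1)/(k + 3).
A = k + 1, B = k + 3, C = 1.
Need (k + 1)·f(k+1) − (k + 2)·f(k) = 1.
From deg A=1, deg B=1, deg C=0: d=1.
Solving with deg f ≤ 1: f(k) = k.
So s_k = (B(k−1)f/C)·t_k = (k*(k + 2))·t_k = -2*k/(k + 1).
s_(k+1) − s_k = -2/(k**2 + 3*k + 2) = t_k.
Telescope: S(n) = s_(n+1) − s_(2) = 2*(-n - 1)/(n + 2) − (-4/3) = 2*(1 - n)/(3*(n + 2)).

S(n) = \frac{2 \left(1 - n\right)}{3 \left(n + 2\right)}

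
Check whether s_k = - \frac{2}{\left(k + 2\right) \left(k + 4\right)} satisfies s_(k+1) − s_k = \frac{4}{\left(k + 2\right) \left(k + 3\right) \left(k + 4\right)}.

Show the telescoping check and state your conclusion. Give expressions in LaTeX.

Invalid: residual - \frac{6}{k^{4} + 14 k^{3} + 71 k^{2} + 154 k + 120} ≠ 0.

s_(k+1) = -2/((k + 3)*(k + 5))
s_(k+1) − s_k = 2*(2*k + 7)/(k**4 + 14*k**3 + 71*k**2 + 154*k + 120)
(s_(k+1) − s_k) − t_k = -6/(k**4 + 14*k**3 + 71*k**2 + 154*k + 120)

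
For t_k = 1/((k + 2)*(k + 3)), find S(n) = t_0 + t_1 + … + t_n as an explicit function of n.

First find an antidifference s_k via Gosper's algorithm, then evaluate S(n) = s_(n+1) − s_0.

S(n) = (n + 1)/(2*(n + 3))

The ratio is (k + 2)/(k + 4).
Gosper form: A/B · C(k+1)/C(k) with A=k + 2, B=k + 4, C=1.
Set up (k + 2)·f(k+1) − (k + 3)·f(k) − (1) = 0.
d = 1 from the (1,1,0) case.
Solving with deg f ≤ 1: f(k) = k/2.
R(k) = B(k−1)·f(k)/C(k) = k*(k + 3)/2; s_k = R·t_k = k/(2*(k + 2)).
Δs = 1/(k**2 + 5*k + 6), as required.
s_(n+1) = (n + 1)/(2*(n + 3)) and s_(0) = 0, so S(n) = (n + 1)/(2*(n + 3)).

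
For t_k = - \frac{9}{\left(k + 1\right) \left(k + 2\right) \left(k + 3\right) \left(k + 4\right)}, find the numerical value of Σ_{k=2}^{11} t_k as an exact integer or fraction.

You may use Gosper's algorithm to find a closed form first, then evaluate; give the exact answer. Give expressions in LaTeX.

Compute t_(k+1)/t_k: get (k + 1)/(k + 5).
So A=k + 1 and B=k + 5, with C=1.
Need (k + 1)·f(k+1) − (k + 4)·f(k) = 1.
d = 3 from the (1,1,0) case.
Coefficient equations give f(k) = k*(k**2 + 6*k + 11)/18.
R(k) = B(k−1)·f(k)/C(k) = k*(k + 4)*(k**2 + 6*k + 11)/18; s_k = R·t_k = k*(-k**2 - 6*k - 11)/(2*(k + 1)*(k + 2)*(k + 3)).
Check: Δs_k = -9/(k**4 + 10*k**3 + 35*k**2 + 50*k + 24). ✓
Sum = s_(12) − s_(2); s_(12) = -227/455, s_(2) = -9/20 ⇒ -89/1820.

Σ = -89/1820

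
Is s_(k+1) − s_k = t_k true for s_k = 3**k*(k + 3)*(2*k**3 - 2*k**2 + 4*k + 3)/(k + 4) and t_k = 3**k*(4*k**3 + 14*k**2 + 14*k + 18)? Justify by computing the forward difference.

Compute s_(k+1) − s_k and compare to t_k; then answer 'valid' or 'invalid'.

s_(k+1) = 3**(k + 1)*(2*k**4 + 12*k**3 + 22*k**2 + 31*k + 28)/(k + 5)
s_(k+1) − s_k = 3**k*(4*k**5 + 46*k**4 + 192*k**3 + 352*k**2 + 372*k + 291)/(k**2 + 9*k + 20)
(s_(k+1) − s_k) − t_k = 3**k*(-4*k**4 - 28*k**3 - 72*k**2 - 70*k - 69)/(k**2 + 9*k + 20)

Invalid: residual 3**k*(-4*k**4 - 28*k**3 - 72*k**2 - 70*k - 69)/(k**2 + 9*k + 20) ≠ 0.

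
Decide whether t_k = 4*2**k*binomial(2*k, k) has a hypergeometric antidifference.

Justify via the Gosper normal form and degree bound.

No — key equation has no polynomial f.

Step 1: r(k) = 4*(2*k + 1)/(k + 1).
So A=8*k + 4 and B=k + 1, with C=1.
Key eq: (8*k + 4)·f(k+1) = (k)·f(k) + (1).
deg f ≤ -1 (via 1,1,0).
Negative degree bound (-1): no f exists, t_k not Gosper-summable.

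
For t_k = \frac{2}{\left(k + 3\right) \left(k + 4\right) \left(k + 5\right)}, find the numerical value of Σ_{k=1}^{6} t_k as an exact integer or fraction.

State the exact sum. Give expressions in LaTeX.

Σ = 9/220

Compute t_(k+1)/t_k: get (k + 3)/(k + 6).
So A=k + 3 and B=k + 6, with C=1.
Key eq: (k + 3)·f(k+1) = (k + 5)·f(k) + (1).
deg f ≤ 2 (via 1,1,0).
A polynomial solution: f(k) = k*(k + 7)/24.
Then R = B(k−1)f/C = k*(k + 5)*(k + 7)/24, so s_k = R(k)·t_k = k*(k + 7)/(12*(k + 3)*(k + 4)).
Verify: 2/(k**3 + 12*k**2 + 47*k + 60) matches t_k.
Sum = s_(7) − s_(1); s_(7) = 49/660, s_(1) = 1/30 ⇒ 9/220.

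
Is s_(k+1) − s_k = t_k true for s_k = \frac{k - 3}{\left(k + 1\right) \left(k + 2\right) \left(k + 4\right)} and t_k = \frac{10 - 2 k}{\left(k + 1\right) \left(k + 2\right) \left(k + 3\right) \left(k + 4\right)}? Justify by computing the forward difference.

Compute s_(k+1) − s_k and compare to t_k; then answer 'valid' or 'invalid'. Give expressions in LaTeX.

Invalid: residual \frac{3 k - 13}{k^{5} + 15 k^{4} + 85 k^{3} + 225 k^{2} + 274 k + 120} ≠ 0.

s_(k+1) = (k - 2)/((k + 2)*(k + 3)*(k + 5))
s_(k+1) − s_k = (-2*k**2 + 3*k + 37)/(k**5 + 15*k**4 + 85*k**3 + 225*k**2 + 274*k + 120)
(s_(k+1) − s_k) − t_k = (3*k - 13)/(k**5 + 15*k**4 + 85*k**3 + 225*k**2 + 274*k + 120)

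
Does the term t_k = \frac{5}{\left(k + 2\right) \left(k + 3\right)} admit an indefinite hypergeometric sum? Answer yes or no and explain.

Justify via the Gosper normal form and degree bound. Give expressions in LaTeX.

Yes. s_k = \frac{5 k}{2 \left(k + 2\right)}.

Ratio r(k) = (k + 2)/(k + 4).
A = k + 2, B = k + 4, C = 1.
Key eq: (k + 2)·f(k+1) = (k + 3)·f(k) + (1).
deg f ≤ 1 (via 1,1,0).
Match coefficients ⇒ f(k) = k/2.
Certificate R = B(k−1)f/C = k*(k + 3)/2 gives s_k = 5*k/(2*(k + 2)).
Δs = 5/(k**2 + 5*k + 6), as required.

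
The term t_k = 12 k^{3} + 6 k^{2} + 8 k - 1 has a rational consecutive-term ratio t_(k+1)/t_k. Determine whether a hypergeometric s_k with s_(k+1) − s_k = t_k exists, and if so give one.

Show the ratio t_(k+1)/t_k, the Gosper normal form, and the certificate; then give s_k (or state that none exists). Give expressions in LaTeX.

t_(k+1)/t_k = (12*k**3 + 42*k**2 + 56*k + 25)/(12*k**3 + 6*k**2 + 8*k - 1).
Factor: A=1; B=1; C=k**3 + k**2/2 + 2*k/3 - 1/12.
f must satisfy (1)·f(k+1) − (1)·f(k) = k**3 + k**2/2 + 2*k/3 - 1/12.
Degrees (0,0,3) ⇒ d ≤ 4.
Match coefficients ⇒ f(k) = k*(3*k**3 - 4*k**2 + 4*k - 4)/12.
R(k) = B(k−1)·f(k)/C(k) = k*(3*k**3 - 4*k**2 + 4*k - 4)/(12*k**3 + 6*k**2 + 8*k - 1); s_k = R·t_k = k*(3*k**3 - 4*k**2 + 4*k - 4).
Δs = 12*k**3 + 6*k**2 + 8*k - 1, as required.

s_k = k \left(3 k^{3} - 4 k^{2} + 4 k - 4\right)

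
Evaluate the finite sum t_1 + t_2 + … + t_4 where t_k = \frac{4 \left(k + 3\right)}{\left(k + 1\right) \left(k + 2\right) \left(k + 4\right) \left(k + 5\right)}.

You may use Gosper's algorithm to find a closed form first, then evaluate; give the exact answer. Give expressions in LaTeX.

Σ = 22/135

The ratio is (k + 1)*(k + 4)**2/((k + 3)**2*(k + 6)).
A = k + 1, B = k + 6, C = k**2 + 6*k + 9.
Key eq: (k + 1)·f(k+1) = (k + 5)·f(k) + (k**2 + 6*k + 9).
deg f ≤ 4 (via 1,1,2).
Match coefficients ⇒ f(k) = k*(k + 2)*(k + 3)*(k + 5)/8.
R(k) = B(k−1)·f(k)/C(k) = k*(k + 2)*(k + 5)**2/(8*(k + 3)); s_k = R·t_k = k*(k + 5)/(2*(k**2 + 5*k + 4)).
Δs = 4*(k + 3)/(k**4 + 12*k**3 + 49*k**2 + 78*k + 40), as required.
Σ_(k=1)^(4) t_k = s_(5) − s_(1) = 25/54 − (3/10) = 22/135.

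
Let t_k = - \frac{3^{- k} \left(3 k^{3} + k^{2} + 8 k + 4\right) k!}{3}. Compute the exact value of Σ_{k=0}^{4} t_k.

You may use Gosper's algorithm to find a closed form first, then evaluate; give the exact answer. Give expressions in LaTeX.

Σ = -3200/81

Compute t_(k+1)/t_k: get (k + 1)*(8*k + 3*(k + 1)**3 + (k + 1)**2 + 12)/(3*(3*k**3 + k**2 + 8*k + 4)).
So A=k/3 + 1/3 and B=1, with C=k**3 + k**2/3 + 8*k/3 + 4/3.
f must satisfy (k/3 + 1/3)·f(k+1) − (1)·f(k) = k**3 + k**2/3 + 8*k/3 + 4/3.
d = 2 from the (1,0,3) case.
Match coefficients ⇒ f(k) = k*(3*k + 1).
R(k) = B(k−1)·f(k)/C(k) = 3*k*(3*k + 1)/(3*k**3 + k**2 + 8*k + 4); s_k = R·t_k = -k*(3*k + 1)*factorial(k)/3**k.
Δs = -(3*k**3 + k**2 + 8*k + 4)*factorial(k)/(3*3**k), as required.
Telescoping: Σ = s_(5) − s_(0) = -3200/81 − (0) = -3200/81.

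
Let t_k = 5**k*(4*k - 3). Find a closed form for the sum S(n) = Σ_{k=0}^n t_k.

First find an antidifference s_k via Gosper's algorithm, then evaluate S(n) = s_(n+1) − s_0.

S(n) = 5**(n + 1)*n - 5**(n + 1) + 2

Ratio r(k) = 5*(4*k + 1)/(4*k - 3).
Normal form (A,B,C) = (5, 1, k - 3/4).
f must satisfy (5)·f(k+1) − (1)·f(k) = k - 3/4.
Degrees (0,0,1) ⇒ d ≤ 1.
Solving with deg f ≤ 1: f(k) = (k - 2)/4.
Then R = B(k−1)f/C = (k - 2)/(4*k - 3), so s_k = R(k)·t_k = 5**k*(k - 2).
Δs = 5**k*(4*k - 3), as required.
Telescope: S(n) = s_(n+1) − s_(0) = 5**(n + 1)*(n - 1) − (-2) = 5**(n + 1)*n - 5**(n + 1) + 2.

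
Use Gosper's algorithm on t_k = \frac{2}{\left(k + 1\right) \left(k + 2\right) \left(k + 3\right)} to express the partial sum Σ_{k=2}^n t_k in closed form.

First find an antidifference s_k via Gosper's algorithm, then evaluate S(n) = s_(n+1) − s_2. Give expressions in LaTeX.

Ratio r(k) = (k + 1)/(k + 4).
So A=k + 1 and B=k + 4, with C=1.
Need (k + 1)·f(k+1) − (k + 3)·f(k) = 1.
deg f ≤ 2 (via 1,1,0).
Solve for f: f(k) = k*(k + 3)/4 (degree 2 ≤ 2).
Then R = B(k−1)f/C = k*(k + 3)**2/4, so s_k = R(k)·t_k = k*(k + 3)/(2*(k + 1)*(k + 2)).
s_(k+1) − s_k = 2/(k**3 + 6*k**2 + 11*k + 6) = t_k.
s_(n+1) = (n**2 + 5*n + 4)/(2*(n**2 + 5*n + 6)) and s_(2) = 5/12, so S(n) = (n**2 + 5*n - 6)/(12*(n**2 + 5*n + 6)).

S(n) = \frac{n^{2} + 5 n - 6}{12 \left(n^{2} + 5 n + 6\right)}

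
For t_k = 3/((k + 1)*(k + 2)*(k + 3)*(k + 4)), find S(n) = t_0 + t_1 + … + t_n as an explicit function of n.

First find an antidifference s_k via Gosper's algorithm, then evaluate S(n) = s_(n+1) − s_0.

S(n) = (n**3 + 9*n**2 + 26*n + 18)/(6*(n**3 + 9*n**2 + 26*n + 24))

t_(k+1)/t_k = (k + 1)/(k + 5).
So A=k + 1 and B=k + 5, with C=1.
Key eq: (k + 1)·f(k+1) = (k + 4)·f(k) + (1).
Degrees (1,1,0) ⇒ d ≤ 3.
Solving with deg f ≤ 3: f(k) = k*(k**2 + 6*k + 11)/18.
Get s_k = R·t_k = k*(k**2 + 6*k + 11)/(6*(k + 1)*(k + 2)*(k + 3)) with R(k) = B(k−1)f(k)/C(k) = k*(k + 4)*(k**2 + 6*k + 11)/18.
s_(k+1) − s_k = 3/(k**4 + 10*k**3 + 35*k**2 + 50*k + 24) = t_k.
Telescope: S(n) = s_(n+1) − s_(0) = (n**3 + 9*n**2 + 26*n + 18)/(6*(n**3 + 9*n**2 + 26*n + 24)) − (0) = (n**3 + 9*n**2 + 26*n + 18)/(6*(n**3 + 9*n**2 + 26*n + 24)).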